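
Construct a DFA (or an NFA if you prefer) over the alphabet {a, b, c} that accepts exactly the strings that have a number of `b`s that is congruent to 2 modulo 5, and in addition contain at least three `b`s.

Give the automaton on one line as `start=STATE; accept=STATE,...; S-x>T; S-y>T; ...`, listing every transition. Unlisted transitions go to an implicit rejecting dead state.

start=S0; accept=S7; S0-a>S0; S0-b>S1; S0-c>S0; S1-a>S1; S1-b>S2; S1-c>S1; S2-a>S2; S2-b>S3; S2-c>S2; S3-a>S3; S3-b>S4; S3-c>S3; S4-a>S4; S4-b>S5; S4-c>S4; S5-a>S5; S5-b>S6; S5-c>S5; S6-a>S6; S6-b>S7; S6-c>S6; S7-a>S7; S7-b>S3; S7-c>S7

Run two small machines in parallel and take their product. One (5 states) tracks the count of `b`s modulo 5; the other (5 states) tracks the count of `b`s, saturating at 4. Each combined state is a pair, one component from each; accept when both components accept. Minimizing collapses redundant product states.
An 8-state machine:
        a   b   c  
>  S0   S0  S1  S0 
   S1   S1  S2  S1 
   S2   S2  S3  S2 
   S3   S3  S4  S3 
   S4   S4  S5  S4 
   S5   S5  S6  S5 
   S6   S6  S7  S6 
 * S7   S7  S3  S7 
(> = start, * = accepting)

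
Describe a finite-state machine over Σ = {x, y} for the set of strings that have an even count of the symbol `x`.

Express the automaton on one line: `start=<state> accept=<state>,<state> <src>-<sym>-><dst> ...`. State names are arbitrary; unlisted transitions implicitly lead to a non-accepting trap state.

Keep the running count of `x`s modulo 2: each `x` advances along the cycle q0 → q1 → q0 while other symbols loop. Accept at q0.
        x   y  
>* q0   q1  q0 
   q1   q0  q1 
(> = start, * = accepting)

start=q0 accept=q0 q0-x->q1 q0-y->q0 q1-x->q0 q1-y->q1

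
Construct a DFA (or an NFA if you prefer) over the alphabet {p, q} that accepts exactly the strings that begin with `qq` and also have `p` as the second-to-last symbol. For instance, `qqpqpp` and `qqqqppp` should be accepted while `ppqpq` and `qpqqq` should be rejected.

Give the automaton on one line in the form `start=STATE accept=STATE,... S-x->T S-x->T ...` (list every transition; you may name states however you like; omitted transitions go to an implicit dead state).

Handle the two conditions separately and then intersect. The first has 4 states tracking whether the input so far still matches the prefix `qq`; the second has 7 states tracking the last 2 symbols read. A product state is a pair (one from each), accepting exactly when both do. After merging equivalent states the machine shrinks.
        p   q  
>  s0   s1  s2 
   s1   s1  s1 
   s2   s1  s3 
   s3   s4  s3 
   s4   s5  s6 
 * s5   s5  s6 
 * s6   s4  s3 
(> = start, * = accepting)

start=s0 accept=s5,s6 s0-p->s1 s0-q->s2 s1-p->s1 s1-q->s1 s2-p->s1 s2-q->s3 s3-p->s4 s3-q->s3 s4-p->s5 s4-q->s6 s5-p->s5 s5-q->s6 s6-p->s4 s6-q->s3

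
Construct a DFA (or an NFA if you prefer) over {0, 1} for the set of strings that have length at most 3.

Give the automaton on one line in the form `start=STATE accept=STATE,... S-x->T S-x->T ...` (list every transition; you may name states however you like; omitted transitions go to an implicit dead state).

We only need to distinguish lengths 0, 1, …, 3, and '>3'. Chain A → B → C → D → E on every symbol, with E looping. Accepting states: {A, B, C, D}.
A 5-state machine:
       0  1 
>* A   B  B 
 * B   C  C 
 * C   D  D 
 * D   E  E 
   E   E  E 
(> = start, * = accepting)

start=A accept=A,B,C,D A-0->B A-1->B B-0->C B-1->C C-0->D C-1->D D-0->E D-1->E E-0->E E-1->E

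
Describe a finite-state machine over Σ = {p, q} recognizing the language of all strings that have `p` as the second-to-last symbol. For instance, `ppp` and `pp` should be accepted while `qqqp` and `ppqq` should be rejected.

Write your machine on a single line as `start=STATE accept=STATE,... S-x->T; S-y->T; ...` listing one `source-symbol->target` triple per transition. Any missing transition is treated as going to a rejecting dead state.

start=A; accept=D,E; A-p->B; A-q->C; B-p->D; B-q->E; C-p->F; C-q->G; D-p->D; D-q->E; E-p->F; E-q->G; F-p->D; F-q->E; G-p->F; G-q->G

A DFA must remember the last 2 symbols (since which symbol is second-to-last isn't known until the input ends). Use one state per possible window of the last ≤2 symbols; accept from those whose window starts with `p`.
7 states suffice.
       p  q 
>  A   B  C 
   B   D  E 
   C   F  G 
 * D   D  E 
 * E   F  G 
   F   D  E 
   G   F  G 
(> = start, * = accepting)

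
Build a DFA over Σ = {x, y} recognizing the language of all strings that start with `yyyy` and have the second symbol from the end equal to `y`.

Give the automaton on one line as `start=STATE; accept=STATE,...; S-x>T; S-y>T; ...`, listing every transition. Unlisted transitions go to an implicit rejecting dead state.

start=A; accept=J,K; A-x>B; A-y>C; B-x>D; B-y>E; C-x>F; C-y>G; D-x>D; D-y>E; E-x>F; E-y>H; F-x>D; F-y>E; G-x>F; G-y>I; H-x>F; H-y>H; I-x>F; I-y>J; J-x>K; J-y>J; K-x>L; K-y>M; L-x>L; L-y>M; M-x>K; M-y>J

Build one automaton per condition and run them in lockstep. One (6 states) tracks whether the input so far still matches the prefix `yyyy`; the other (7 states) tracks the last 2 symbols read. Each combined state is a pair, one component from each; accept when both components accept.
13 states suffice.
       x  y 
>  A   B  C 
   B   D  E 
   C   F  G 
   D   D  E 
   E   F  H 
   F   D  E 
   G   F  I 
   H   F  H 
   I   F  J 
 * J   K  J 
 * K   L  M 
   L   L  M 
   M   K  J 
(> = start, * = accepting)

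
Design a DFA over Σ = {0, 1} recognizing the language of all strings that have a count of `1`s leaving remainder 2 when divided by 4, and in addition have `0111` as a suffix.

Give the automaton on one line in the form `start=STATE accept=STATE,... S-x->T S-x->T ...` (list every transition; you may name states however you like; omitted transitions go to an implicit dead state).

start=q0 accept=q7 q0-0->q0 q0-1->q1 q1-0->q1 q1-1->q2 q2-0->q2 q2-1->q3 q3-0->q4 q3-1->q0 q4-0->q4 q4-1->q5 q5-0->q0 q5-1->q6 q6-0->q1 q6-1->q7 q7-0->q2 q7-1->q3

Run two small machines in parallel and take their product. One (4 states) tracks the count of `1`s modulo 4; the other (5 states) tracks how much of the suffix `0111` has currently been matched. Each combined state is a pair, one component from each; accept when both components accept. After merging equivalent states the machine shrinks.
With 8 states:
        0   1  
>  q0   q0  q1 
   q1   q1  q2 
   q2   q2  q3 
   q3   q4  q0 
   q4   q4  q5 
   q5   q0  q6 
   q6   q1  q7 
 * q7   q2  q3 
(> = start, * = accepting)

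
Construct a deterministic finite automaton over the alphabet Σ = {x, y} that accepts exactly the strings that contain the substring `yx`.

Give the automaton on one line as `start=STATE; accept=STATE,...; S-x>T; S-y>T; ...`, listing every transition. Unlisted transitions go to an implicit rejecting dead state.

Track how much of `yx` has been matched so far: state S0 is no progress, S2 is the absorbing accept state reached once `yx` has occurred. Intermediate states record partial matches; on a mismatch, fall back to the longest reusable overlap.
With 3 states:
        x   y  
>  S0   S0  S1 
   S1   S2  S1 
 * S2   S2  S2 
(> = start, * = accepting)

start=S0; accept=S2; S0-x>S0; S0-y>S1; S1-x>S2; S1-y>S1; S2-x>S2; S2-y>S2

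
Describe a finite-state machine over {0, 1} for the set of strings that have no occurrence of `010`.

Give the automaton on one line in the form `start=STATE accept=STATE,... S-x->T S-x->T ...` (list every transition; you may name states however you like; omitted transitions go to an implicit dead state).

This is the complement of 'contains `010`'. Use the same substring-matching states — q0 through q3 holding how much of `010` has just been matched — but flip the accepting set: everything except the trap q3 accepts.
With 4 states:
        0   1  
>* q0   q1  q0 
 * q1   q1  q2 
 * q2   q3  q0 
   q3   q3  q3 
(> = start, * = accepting)

start=q0 accept=q0,q1,q2 q0-0->q1 q0-1->q0 q1-0->q1 q1-1->q2 q2-0->q3 q2-1->q0 q3-0->q3 q3-1->q3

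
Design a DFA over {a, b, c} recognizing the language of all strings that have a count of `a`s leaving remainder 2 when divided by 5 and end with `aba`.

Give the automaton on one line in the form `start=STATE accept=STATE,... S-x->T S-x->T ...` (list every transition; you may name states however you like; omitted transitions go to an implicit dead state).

Handle the two conditions separately and then intersect. The first has 5 states tracking the count of `a`s modulo 5; the second has 4 states tracking how much of the suffix `aba` has currently been matched. A product state is a pair (one from each), accepting exactly when both do. After merging equivalent states the machine shrinks.
With 8 states:
        a   b   c  
>  S0   S1  S0  S0 
   S1   S2  S3  S4 
   S2   S5  S2  S2 
   S3   S6  S4  S4 
   S4   S2  S4  S4 
   S5   S7  S5  S5 
 * S6   S5  S2  S2 
   S7   S0  S7  S7 
(> = start, * = accepting)

start=S0 accept=S6 S0-a->S1 S0-b->S0 S0-c->S0 S1-a->S2 S1-b->S3 S1-c->S4 S2-a->S5 S2-b->S2 S2-c->S2 S3-a->S6 S3-b->S4 S3-c->S4 S4-a->S2 S4-b->S4 S4-c->S4 S5-a->S7 S5-b->S5 S5-c->S5 S6-a->S5 S6-b->S2 S6-c->S2 S7-a->S0 S7-b->S7 S7-c->S7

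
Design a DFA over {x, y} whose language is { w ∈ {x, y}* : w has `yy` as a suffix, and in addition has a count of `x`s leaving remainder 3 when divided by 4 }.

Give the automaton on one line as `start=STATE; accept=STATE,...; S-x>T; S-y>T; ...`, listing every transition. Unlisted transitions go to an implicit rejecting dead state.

start=S0; accept=S11; S0-x>S1; S0-y>S2; S1-x>S3; S1-y>S4; S2-x>S1; S2-y>S5; S3-x>S6; S3-y>S7; S4-x>S3; S4-y>S8; S5-x>S1; S5-y>S5; S6-x>S0; S6-y>S9; S7-x>S6; S7-y>S10; S8-x>S3; S8-y>S8; S9-x>S0; S9-y>S11; S10-x>S6; S10-y>S10; S11-x>S0; S11-y>S11

Run two small machines in parallel and take their product. The first has 3 states tracking how much of the suffix `yy` has currently been matched; the second has 4 states tracking the count of `x`s modulo 4. A product state is a pair (one from each), accepting exactly when both do.
With 12 states:
          x    y  
>  S0     S1   S2 
   S1     S3   S4 
   S2     S1   S5 
   S3     S6   S7 
   S4     S3   S8 
   S5     S1   S5 
   S6     S0   S9 
   S7     S6  S10 
   S8     S3   S8 
   S9     S0  S11 
   S10    S6  S10 
 * S11    S0  S11 
(> = start, * = accepting)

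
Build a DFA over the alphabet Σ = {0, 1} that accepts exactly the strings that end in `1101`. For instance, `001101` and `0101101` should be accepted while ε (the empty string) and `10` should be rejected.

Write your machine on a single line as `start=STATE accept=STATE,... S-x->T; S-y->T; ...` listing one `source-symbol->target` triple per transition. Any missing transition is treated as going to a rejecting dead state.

Let each state record the length of the longest suffix of the input read so far that is also a prefix of `1101`. s1 means the last symbol is `1`; s2 means the last 2 symbols are `11`; s3 means the last 3 symbols are `110`; s4 means the last 4 symbols are `1101`. Accept only at s4, where the string currently ends in `1101`.
5 states suffice.
        0   1  
>  s0   s0  s1 
   s1   s0  s2 
   s2   s3  s2 
   s3   s0  s4 
 * s4   s0  s2 
(> = start, * = accepting)

start=s0; accept=s4; s0-0->s0; s0-1->s1; s1-0->s0; s1-1->s2; s2-0->s3; s2-1->s2; s3-0->s0; s3-1->s4; s4-0->s0; s4-1->s2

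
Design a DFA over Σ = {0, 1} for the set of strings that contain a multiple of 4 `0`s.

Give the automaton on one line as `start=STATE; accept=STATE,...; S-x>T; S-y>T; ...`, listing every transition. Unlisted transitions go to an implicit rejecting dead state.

Keep the running count of `0`s modulo 4: each `0` advances along the cycle A → B → C → D → A while other symbols loop. Accept at A.
With 4 states:
       0  1 
>* A   B  A 
   B   C  B 
   C   D  C 
   D   A  D 
(> = start, * = accepting)

start=A; accept=A; A-0>B; A-1>A; B-0>C; B-1>B; C-0>D; C-1>C; D-0>A; D-1>D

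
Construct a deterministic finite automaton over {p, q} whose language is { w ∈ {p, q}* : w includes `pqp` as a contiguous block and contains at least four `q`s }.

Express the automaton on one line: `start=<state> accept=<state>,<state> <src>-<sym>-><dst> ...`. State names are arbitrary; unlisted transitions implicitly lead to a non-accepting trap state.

start=A accept=P A-p->B A-q->C B-p->B B-q->D C-p->E C-q->F D-p->G D-q->F E-p->E E-q->H F-p->I F-q->J G-p->G G-q->K H-p->K H-q->J I-p->I I-q->L J-p->M J-q->J K-p->K K-q->N L-p->N L-q->J M-p->M M-q->O N-p->N N-q->P O-p->P O-q->J P-p->P P-q->P

Build one automaton per condition and run them in lockstep. One (4 states) tracks whether and how much of `pqp` has been seen; the other (6 states) tracks the count of `q`s, saturating at 5. Each combined state is a pair, one component from each; accept when both components accept. After merging equivalent states the machine shrinks.
16 states suffice.
       p  q 
>  A   B  C 
   B   B  D 
   C   E  F 
   D   G  F 
   E   E  H 
   F   I  J 
   G   G  K 
   H   K  J 
   I   I  L 
   J   M  J 
   K   K  N 
   L   N  J 
   M   M  O 
   N   N  P 
   O   P  J 
 * P   P  P 
(> = start, * = accepting)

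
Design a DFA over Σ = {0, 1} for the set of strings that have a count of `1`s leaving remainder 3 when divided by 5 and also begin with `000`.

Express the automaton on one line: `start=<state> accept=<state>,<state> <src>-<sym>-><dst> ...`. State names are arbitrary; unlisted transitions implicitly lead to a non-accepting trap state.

start=s0 accept=s7 s0-0->s1 s0-1->s2 s1-0->s3 s1-1->s2 s2-0->s2 s2-1->s2 s3-0->s4 s3-1->s2 s4-0->s4 s4-1->s5 s5-0->s5 s5-1->s6 s6-0->s6 s6-1->s7 s7-0->s7 s7-1->s8 s8-0->s8 s8-1->s4

Run two small machines in parallel and take their product. The first has 5 states tracking the count of `1`s modulo 5; the second has 5 states tracking whether the input so far still matches the prefix `000`. A product state is a pair (one from each), accepting exactly when both do. Minimizing collapses redundant product states.
A 9-state machine:
        0   1  
>  s0   s1  s2 
   s1   s3  s2 
   s2   s2  s2 
   s3   s4  s2 
   s4   s4  s5 
   s5   s5  s6 
   s6   s6  s7 
 * s7   s7  s8 
   s8   s8  s4 
(> = start, * = accepting)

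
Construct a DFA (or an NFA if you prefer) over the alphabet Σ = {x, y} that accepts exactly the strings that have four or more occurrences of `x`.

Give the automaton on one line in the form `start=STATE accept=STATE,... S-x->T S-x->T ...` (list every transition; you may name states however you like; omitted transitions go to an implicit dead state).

start=S0 accept=S4,S5 S0-x->S1 S0-y->S0 S1-x->S2 S1-y->S1 S2-x->S3 S2-y->S2 S3-x->S4 S3-y->S3 S4-x->S5 S4-y->S4 S5-x->S5 S5-y->S5

Only the number of `x`s matters, and only up to 5. Make a chain S0 → S1 → S2 → S3 → S4 → S5 advanced by each `x` (with S5 absorbing); every other symbol self-loops. The accepting set is {S4, S5}.
        x   y  
>  S0   S1  S0 
   S1   S2  S1 
   S2   S3  S2 
   S3   S4  S3 
 * S4   S5  S4 
 * S5   S5  S5 
(> = start, * = accepting)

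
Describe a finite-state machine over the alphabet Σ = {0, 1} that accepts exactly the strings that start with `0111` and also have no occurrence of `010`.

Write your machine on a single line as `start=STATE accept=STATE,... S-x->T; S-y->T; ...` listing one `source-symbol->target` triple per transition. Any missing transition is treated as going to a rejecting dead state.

start=q0; accept=q8,q9,q10; q0-0->q1; q0-1->q2; q1-0->q3; q1-1->q4; q2-0->q3; q2-1->q2; q3-0->q3; q3-1->q5; q4-0->q6; q4-1->q7; q5-0->q6; q5-1->q2; q6-0->q6; q6-1->q6; q7-0->q3; q7-1->q8; q8-0->q9; q8-1->q8; q9-0->q9; q9-1->q10; q10-0->q11; q10-1->q8; q11-0->q11; q11-1->q11

Build one automaton per condition and run them in lockstep. One (6 states) tracks whether the input so far still matches the prefix `0111`; the other (4 states) tracks partial matches of the forbidden pattern `010`. Each combined state is a pair, one component from each; accept when both components accept.
          0    1  
>  q0     q1   q2 
   q1     q3   q4 
   q2     q3   q2 
   q3     q3   q5 
   q4     q6   q7 
   q5     q6   q2 
   q6     q6   q6 
   q7     q3   q8 
 * q8     q9   q8 
 * q9     q9  q10 
 * q10   q11   q8 
   q11   q11  q11 
(> = start, * = accepting)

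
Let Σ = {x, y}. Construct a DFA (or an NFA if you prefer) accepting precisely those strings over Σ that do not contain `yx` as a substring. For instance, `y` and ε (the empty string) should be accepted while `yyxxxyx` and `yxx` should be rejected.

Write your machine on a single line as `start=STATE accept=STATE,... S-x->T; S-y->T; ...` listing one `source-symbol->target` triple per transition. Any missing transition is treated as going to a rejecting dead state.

start=q0; accept=q0,q1; q0-x->q0; q0-y->q1; q1-x->q2; q1-y->q1; q2-x->q2; q2-y->q2

Track partial matches of the forbidden pattern `yx`. State q2 is a dead state reached once `yx` has occurred; every other state accepts. q0 means no part of `yx` is currently matched.
A 3-state machine:
        x   y  
>* q0   q0  q1 
 * q1   q2  q1 
   q2   q2  q2 
(> = start, * = accepting)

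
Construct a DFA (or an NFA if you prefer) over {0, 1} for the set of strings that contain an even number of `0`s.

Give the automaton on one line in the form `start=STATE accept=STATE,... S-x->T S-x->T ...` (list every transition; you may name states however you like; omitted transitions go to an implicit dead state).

The only thing that matters is how many `0`s have appeared, reduced mod 2. Use one state per residue: q0 for 0, …, q1 for 1. Reading `0` moves to the next residue; anything else stays put. q0 is accepting.
2 states suffice.
        0   1  
>* q0   q1  q0 
   q1   q0  q1 
(> = start, * = accepting)

start=q0 accept=q0 q0-0->q1 q0-1->q0 q1-0->q0 q1-1->q1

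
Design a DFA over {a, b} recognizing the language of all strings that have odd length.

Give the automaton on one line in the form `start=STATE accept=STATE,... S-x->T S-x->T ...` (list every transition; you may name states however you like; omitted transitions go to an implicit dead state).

Count input length modulo 2: every symbol advances one step around the cycle q0 → q1 → q0. Accept at q1.
2 states suffice.
        a   b  
>  q0   q1  q1 
 * q1   q0  q0 
(> = start, * = accepting)

start=q0 accept=q1 q0-a->q1 q0-b->q1 q1-a->q0 q1-b->q0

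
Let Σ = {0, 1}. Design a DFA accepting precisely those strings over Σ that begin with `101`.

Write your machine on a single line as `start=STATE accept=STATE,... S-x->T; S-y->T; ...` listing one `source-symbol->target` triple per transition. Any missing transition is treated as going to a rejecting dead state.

start=A; accept=D; A-0->E; A-1->B; B-0->C; B-1->E; C-0->E; C-1->D; D-0->D; D-1->D; E-0->E; E-1->E

Check the first 3 symbols one by one: A through C record how many have matched `101` so far; any wrong symbol goes to the dead state E. After all 3 match we enter the accepting sink D.
       0  1 
>  A   E  B 
   B   C  E 
   C   E  D 
 * D   D  D 
   E   E  E 
(> = start, * = accepting)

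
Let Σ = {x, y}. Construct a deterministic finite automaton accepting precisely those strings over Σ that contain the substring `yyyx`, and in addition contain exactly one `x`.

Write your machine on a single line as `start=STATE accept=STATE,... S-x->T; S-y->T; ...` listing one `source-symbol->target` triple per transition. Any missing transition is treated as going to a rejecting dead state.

Handle the two conditions separately and then intersect. The first has 5 states tracking whether and how much of `yyyx` has been seen; the second has 3 states tracking the count of `x`s, saturating at 2. A product state is a pair (one from each), accepting exactly when both do. After merging equivalent states the machine shrinks.
With 6 states:
       x  y 
>  A   B  C 
   B   B  B 
   C   B  D 
   D   B  E 
   E   F  E 
 * F   B  F 
(> = start, * = accepting)

start=A; accept=F; A-x->B; A-y->C; B-x->B; B-y->B; C-x->B; C-y->D; D-x->B; D-y->E; E-x->F; E-y->E; F-x->B; F-y->F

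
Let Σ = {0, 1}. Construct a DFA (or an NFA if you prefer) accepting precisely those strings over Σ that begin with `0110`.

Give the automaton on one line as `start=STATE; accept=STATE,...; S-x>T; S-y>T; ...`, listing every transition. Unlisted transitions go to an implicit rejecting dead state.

Walk along `0110` while the input agrees: from q0 take `0` to q1, and so on. Any deviation drops to the rejecting sink q5. Once q4 is reached the prefix is confirmed and every continuation is accepted.
With 6 states:
        0   1  
>  q0   q1  q5 
   q1   q5  q2 
   q2   q5  q3 
   q3   q4  q5 
 * q4   q4  q4 
   q5   q5  q5 
(> = start, * = accepting)

start=q0; accept=q4; q0-0>q1; q0-1>q5; q1-0>q5; q1-1>q2; q2-0>q5; q2-1>q3; q3-0>q4; q3-1>q5; q4-0>q4; q4-1>q4; q5-0>q5; q5-1>q5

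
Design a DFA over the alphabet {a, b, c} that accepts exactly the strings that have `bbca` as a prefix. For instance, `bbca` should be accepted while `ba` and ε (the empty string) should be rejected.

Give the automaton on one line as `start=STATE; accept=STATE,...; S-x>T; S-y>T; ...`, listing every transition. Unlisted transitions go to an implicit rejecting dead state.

Walk along `bbca` while the input agrees: from S0 take `b` to S1, and so on. Any deviation drops to the rejecting sink S5. Once S4 is reached the prefix is confirmed and every continuation is accepted.
        a   b   c  
>  S0   S5  S1  S5 
   S1   S5  S2  S5 
   S2   S5  S5  S3 
   S3   S4  S5  S5 
 * S4   S4  S4  S4 
   S5   S5  S5  S5 
(> = start, * = accepting)

start=S0; accept=S4; S0-a>S5; S0-b>S1; S0-c>S5; S1-a>S5; S1-b>S2; S1-c>S5; S2-a>S5; S2-b>S5; S2-c>S3; S3-a>S4; S3-b>S5; S3-c>S5; S4-a>S4; S4-b>S4; S4-c>S4; S5-a>S5; S5-b>S5; S5-c>S5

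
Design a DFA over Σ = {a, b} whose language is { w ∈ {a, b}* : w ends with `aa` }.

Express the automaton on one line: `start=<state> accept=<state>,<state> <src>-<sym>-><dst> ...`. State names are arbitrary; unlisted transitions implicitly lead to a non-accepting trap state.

Remember how much of `aa` the current input suffix matches. State q0 means no match yet; q1 means the last symbol is `a`; q2 means the last 2 symbols are `aa`. Only q2 accepts. On a mismatch, fall back to the longest proper suffix that is still a prefix of `aa`.
A 3-state machine:
        a   b  
>  q0   q1  q0 
   q1   q2  q0 
 * q2   q2  q0 
(> = start, * = accepting)

start=q0 accept=q2 q0-a->q1 q0-b->q0 q1-a->q2 q1-b->q0 q2-a->q2 q2-b->q0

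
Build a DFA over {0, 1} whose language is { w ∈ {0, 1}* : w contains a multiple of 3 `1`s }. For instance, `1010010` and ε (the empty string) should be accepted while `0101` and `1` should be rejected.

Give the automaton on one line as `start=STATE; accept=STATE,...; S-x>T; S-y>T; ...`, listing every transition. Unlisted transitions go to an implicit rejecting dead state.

The only thing that matters is how many `1`s have appeared, reduced mod 3. Use one state per residue: s0 for 0, …, s2 for 2. Reading `1` moves to the next residue; anything else stays put. s0 is accepting.
A 3-state machine:
        0   1  
>* s0   s0  s1 
   s1   s1  s2 
   s2   s2  s0 
(> = start, * = accepting)

start=s0; accept=s0; s0-0>s0; s0-1>s1; s1-0>s1; s1-1>s2; s2-0>s2; s2-1>s0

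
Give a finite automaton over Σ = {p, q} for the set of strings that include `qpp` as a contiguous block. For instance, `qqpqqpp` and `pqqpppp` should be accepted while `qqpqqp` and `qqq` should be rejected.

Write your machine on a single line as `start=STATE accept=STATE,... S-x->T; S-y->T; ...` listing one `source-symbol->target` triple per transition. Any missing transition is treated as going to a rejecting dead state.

Track how much of `qpp` has been matched so far: state S0 is no progress, S3 is the absorbing accept state reached once `qpp` has occurred. Intermediate states record partial matches; on a mismatch, fall back to the longest reusable overlap.
With 4 states:
        p   q  
>  S0   S0  S1 
   S1   S2  S1 
   S2   S3  S1 
 * S3   S3  S3 
(> = start, * = accepting)

start=S0; accept=S3; S0-p->S0; S0-q->S1; S1-p->S2; S1-q->S1; S2-p->S3; S2-q->S1; S3-p->S3; S3-q->S3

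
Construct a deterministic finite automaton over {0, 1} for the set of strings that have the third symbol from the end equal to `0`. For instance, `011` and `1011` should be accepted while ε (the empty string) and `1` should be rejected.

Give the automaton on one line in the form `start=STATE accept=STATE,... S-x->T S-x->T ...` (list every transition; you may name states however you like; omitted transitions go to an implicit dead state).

start=q0 accept=q7,q8,q9,q10 q0-0->q1 q0-1->q2 q1-0->q3 q1-1->q4 q2-0->q5 q2-1->q6 q3-0->q7 q3-1->q8 q4-0->q9 q4-1->q10 q5-0->q11 q5-1->q12 q6-0->q13 q6-1->q14 q7-0->q7 q7-1->q8 q8-0->q9 q8-1->q10 q9-0->q11 q9-1->q12 q10-0->q13 q10-1->q14 q11-0->q7 q11-1->q8 q12-0->q9 q12-1->q10 q13-0->q11 q13-1->q12 q14-0->q13 q14-1->q14

A DFA must remember the last 3 symbols (since which symbol is third-to-last isn't known until the input ends). Use one state per possible window of the last ≤3 symbols; accept from those whose window starts with `0`.
With 15 states:
          0    1  
>  q0     q1   q2 
   q1     q3   q4 
   q2     q5   q6 
   q3     q7   q8 
   q4     q9  q10 
   q5    q11  q12 
   q6    q13  q14 
 * q7     q7   q8 
 * q8     q9  q10 
 * q9    q11  q12 
 * q10   q13  q14 
   q11    q7   q8 
   q12    q9  q10 
   q13   q11  q12 
   q14   q13  q14 
(> = start, * = accepting)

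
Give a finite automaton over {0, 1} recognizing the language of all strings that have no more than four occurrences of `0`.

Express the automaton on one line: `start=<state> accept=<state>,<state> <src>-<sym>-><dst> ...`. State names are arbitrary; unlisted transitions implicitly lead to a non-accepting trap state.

start=s0 accept=s0,s1,s2,s3,s4 s0-0->s1 s0-1->s0 s1-0->s2 s1-1->s1 s2-0->s3 s2-1->s2 s3-0->s4 s3-1->s3 s4-0->s5 s4-1->s4 s5-0->s5 s5-1->s5

Only the number of `0`s matters, and only up to 5. Make a chain s0 → s1 → s2 → s3 → s4 → s5 advanced by each `0` (with s5 absorbing); every other symbol self-loops. The accepting set is {s0, s1, s2, s3, s4}.
        0   1  
>* s0   s1  s0 
 * s1   s2  s1 
 * s2   s3  s2 
 * s3   s4  s3 
 * s4   s5  s4 
   s5   s5  s5 
(> = start, * = accepting)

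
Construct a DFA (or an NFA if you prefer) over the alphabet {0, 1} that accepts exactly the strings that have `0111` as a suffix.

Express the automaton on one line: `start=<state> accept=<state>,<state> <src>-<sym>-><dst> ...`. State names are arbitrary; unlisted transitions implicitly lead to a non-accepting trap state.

Remember how much of `0111` the current input suffix matches. State s0 means no match yet; s1 means the last symbol is `0`; s2 means the last 2 symbols are `01`; s3 means the last 3 symbols are `011`; s4 means the last 4 symbols are `0111`. Only s4 accepts. On a mismatch, fall back to the longest proper suffix that is still a prefix of `0111`.
        0   1  
>  s0   s1  s0 
   s1   s1  s2 
   s2   s1  s3 
   s3   s1  s4 
 * s4   s1  s0 
(> = start, * = accepting)

start=s0 accept=s4 s0-0->s1 s0-1->s0 s1-0->s1 s1-1->s2 s2-0->s1 s2-1->s3 s3-0->s1 s3-1->s4 s4-0->s1 s4-1->s0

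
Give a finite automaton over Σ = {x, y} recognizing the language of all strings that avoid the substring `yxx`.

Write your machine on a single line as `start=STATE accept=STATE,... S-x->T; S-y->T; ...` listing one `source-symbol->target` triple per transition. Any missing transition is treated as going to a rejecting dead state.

Track partial matches of the forbidden pattern `yxx`. State q3 is a dead state reached once `yxx` has occurred; every other state accepts. q0 means no part of `yxx` is currently matched.
4 states suffice.
        x   y  
>* q0   q0  q1 
 * q1   q2  q1 
 * q2   q3  q1 
   q3   q3  q3 
(> = start, * = accepting)

start=q0; accept=q0,q1,q2; q0-x->q0; q0-y->q1; q1-x->q2; q1-y->q1; q2-x->q3; q2-y->q1; q3-x->q3; q3-y->q3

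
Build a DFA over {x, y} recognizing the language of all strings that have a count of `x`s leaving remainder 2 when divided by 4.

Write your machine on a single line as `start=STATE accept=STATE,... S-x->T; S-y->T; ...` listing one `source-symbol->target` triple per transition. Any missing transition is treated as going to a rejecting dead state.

Keep the running count of `x`s modulo 4: each `x` advances along the cycle q0 → q1 → q2 → q3 → q0 while other symbols loop. Accept at q2.
        x   y  
>  q0   q1  q0 
   q1   q2  q1 
 * q2   q3  q2 
   q3   q0  q3 
(> = start, * = accepting)

start=q0; accept=q2; q0-x->q1; q0-y->q0; q1-x->q2; q1-y->q1; q2-x->q3; q2-y->q2; q3-x->q0; q3-y->q3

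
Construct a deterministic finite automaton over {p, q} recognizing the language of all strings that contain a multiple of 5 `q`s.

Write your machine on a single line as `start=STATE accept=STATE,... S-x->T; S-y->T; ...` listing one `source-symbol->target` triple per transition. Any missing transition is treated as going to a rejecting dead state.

start=A; accept=A; A-p->A; A-q->B; B-p->B; B-q->C; C-p->C; C-q->D; D-p->D; D-q->E; E-p->E; E-q->A

Keep the running count of `q`s modulo 5: each `q` advances along the cycle A → B → C → D → E → A while other symbols loop. Accept at A.
5 states suffice.
       p  q 
>* A   A  B 
   B   B  C 
   C   C  D 
   D   D  E 
   E   E  A 
(> = start, * = accepting)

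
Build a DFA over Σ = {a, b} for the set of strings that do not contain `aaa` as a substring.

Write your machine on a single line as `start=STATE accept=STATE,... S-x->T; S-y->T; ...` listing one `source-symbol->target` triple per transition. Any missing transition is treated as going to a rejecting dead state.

Track partial matches of the forbidden pattern `aaa`. State q3 is a dead state reached once `aaa` has occurred; every other state accepts. q0 means no part of `aaa` is currently matched.
A 4-state machine:
        a   b  
>* q0   q1  q0 
 * q1   q2  q0 
 * q2   q3  q0 
   q3   q3  q3 
(> = start, * = accepting)

start=q0; accept=q0,q1,q2; q0-a->q1; q0-b->q0; q1-a->q2; q1-b->q0; q2-a->q3; q2-b->q0; q3-a->q3; q3-b->q3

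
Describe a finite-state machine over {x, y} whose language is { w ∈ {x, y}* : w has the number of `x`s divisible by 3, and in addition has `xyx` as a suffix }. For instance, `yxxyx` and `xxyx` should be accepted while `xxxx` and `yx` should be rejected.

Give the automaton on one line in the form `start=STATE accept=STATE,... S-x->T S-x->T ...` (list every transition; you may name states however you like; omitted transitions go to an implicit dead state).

start=q0 accept=q4 q0-x->q1 q0-y->q0 q1-x->q2 q1-y->q1 q2-x->q0 q2-y->q3 q3-x->q4 q3-y->q5 q4-x->q1 q4-y->q0 q5-x->q0 q5-y->q5

Build one automaton per condition and run them in lockstep. One (3 states) tracks the count of `x`s modulo 3; the other (4 states) tracks how much of the suffix `xyx` has currently been matched. Each combined state is a pair, one component from each; accept when both components accept. Equivalent product states are then merged.
        x   y  
>  q0   q1  q0 
   q1   q2  q1 
   q2   q0  q3 
   q3   q4  q5 
 * q4   q1  q0 
   q5   q0  q5 
(> = start, * = accepting)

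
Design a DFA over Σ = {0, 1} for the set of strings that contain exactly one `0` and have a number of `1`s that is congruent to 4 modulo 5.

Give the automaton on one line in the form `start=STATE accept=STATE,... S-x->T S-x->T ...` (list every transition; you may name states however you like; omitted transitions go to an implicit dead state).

start=s0 accept=s10 s0-0->s1 s0-1->s2 s1-0->s3 s1-1->s4 s2-0->s4 s2-1->s5 s3-0->s3 s3-1->s3 s4-0->s3 s4-1->s6 s5-0->s6 s5-1->s7 s6-0->s3 s6-1->s8 s7-0->s8 s7-1->s9 s8-0->s3 s8-1->s10 s9-0->s10 s9-1->s0 s10-0->s3 s10-1->s1

Build one automaton per condition and run them in lockstep. The first has 3 states tracking the count of `0`s, saturating at 2; the second has 5 states tracking the count of `1`s modulo 5. A product state is a pair (one from each), accepting exactly when both do. Minimizing collapses redundant product states.
11 states suffice.
          0    1  
>  s0     s1   s2 
   s1     s3   s4 
   s2     s4   s5 
   s3     s3   s3 
   s4     s3   s6 
   s5     s6   s7 
   s6     s3   s8 
   s7     s8   s9 
   s8     s3  s10 
   s9    s10   s0 
 * s10    s3   s1 
(> = start, * = accepting)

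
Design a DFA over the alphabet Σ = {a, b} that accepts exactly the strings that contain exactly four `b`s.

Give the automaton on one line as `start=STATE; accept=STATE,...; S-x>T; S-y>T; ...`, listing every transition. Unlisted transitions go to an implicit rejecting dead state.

start=q0; accept=q4; q0-a>q0; q0-b>q1; q1-a>q1; q1-b>q2; q2-a>q2; q2-b>q3; q3-a>q3; q3-b>q4; q4-a>q4; q4-b>q5; q5-a>q5; q5-b>q5

Count `b`s, saturating at 5: states q0 through q4 mean 0 through 4 `b`s seen; q5 means more than 4. Each `b` increments (capped at q5); other symbols loop. Accept from {q4}.
        a   b  
>  q0   q0  q1 
   q1   q1  q2 
   q2   q2  q3 
   q3   q3  q4 
 * q4   q4  q5 
   q5   q5  q5 
(> = start, * = accepting)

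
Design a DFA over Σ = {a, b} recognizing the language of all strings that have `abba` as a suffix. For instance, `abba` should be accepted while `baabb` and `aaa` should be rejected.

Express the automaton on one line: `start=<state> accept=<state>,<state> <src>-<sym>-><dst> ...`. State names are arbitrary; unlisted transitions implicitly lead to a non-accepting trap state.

Remember how much of `abba` the current input suffix matches. State q0 means no match yet; q1 means the last symbol is `a`; q2 means the last 2 symbols are `ab`; q3 means the last 3 symbols are `abb`; q4 means the last 4 symbols are `abba`. Only q4 accepts. On a mismatch, fall back to the longest proper suffix that is still a prefix of `abba`.
With 5 states:
        a   b  
>  q0   q1  q0 
   q1   q1  q2 
   q2   q1  q3 
   q3   q4  q0 
 * q4   q1  q2 
(> = start, * = accepting)

start=q0 accept=q4 q0-a->q1 q0-b->q0 q1-a->q1 q1-b->q2 q2-a->q1 q2-b->q3 q3-a->q4 q3-b->q0 q4-a->q1 q4-b->q2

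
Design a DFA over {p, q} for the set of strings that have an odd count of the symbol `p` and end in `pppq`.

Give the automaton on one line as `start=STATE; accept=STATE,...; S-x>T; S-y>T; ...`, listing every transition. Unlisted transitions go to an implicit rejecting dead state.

Handle the two conditions separately and then intersect. One (2 states) tracks the count of `p`s modulo 2; the other (5 states) tracks how much of the suffix `pppq` has currently been matched. Each combined state is a pair, one component from each; accept when both components accept. Minimizing collapses redundant product states.
A 6-state machine:
       p  q 
>  A   B  A 
   B   C  D 
   C   E  A 
   D   A  D 
   E   C  F 
 * F   A  D 
(> = start, * = accepting)

start=A; accept=F; A-p>B; A-q>A; B-p>C; B-q>D; C-p>E; C-q>A; D-p>A; D-q>D; E-p>C; E-q>F; F-p>A; F-q>D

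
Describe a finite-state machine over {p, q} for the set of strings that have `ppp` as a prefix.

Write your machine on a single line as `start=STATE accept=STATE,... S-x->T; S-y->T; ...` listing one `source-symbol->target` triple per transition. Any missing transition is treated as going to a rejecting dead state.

start=s0; accept=s3; s0-p->s1; s0-q->s4; s1-p->s2; s1-q->s4; s2-p->s3; s2-q->s4; s3-p->s3; s3-q->s3; s4-p->s4; s4-q->s4

Check the first 3 symbols one by one: s0 through s2 record how many have matched `ppp` so far; any wrong symbol goes to the dead state s4. After all 3 match we enter the accepting sink s3.
A 5-state machine:
        p   q  
>  s0   s1  s4 
   s1   s2  s4 
   s2   s3  s4 
 * s3   s3  s3 
   s4   s4  s4 
(> = start, * = accepting)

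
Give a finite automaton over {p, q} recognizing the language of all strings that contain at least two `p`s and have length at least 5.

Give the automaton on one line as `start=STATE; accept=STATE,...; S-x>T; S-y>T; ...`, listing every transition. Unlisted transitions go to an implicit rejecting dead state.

start=S0; accept=S11; S0-p>S1; S0-q>S2; S1-p>S3; S1-q>S4; S2-p>S4; S2-q>S5; S3-p>S6; S3-q>S6; S4-p>S6; S4-q>S7; S5-p>S7; S5-q>S8; S6-p>S9; S6-q>S9; S7-p>S9; S7-q>S10; S8-p>S10; S8-q>S8; S9-p>S11; S9-q>S11; S10-p>S11; S10-q>S10; S11-p>S11; S11-q>S11

Run two small machines in parallel and take their product. The first has 4 states tracking the count of `p`s, saturating at 3; the second has 7 states tracking the input length, saturating at 6. A product state is a pair (one from each), accepting exactly when both do. Minimizing collapses redundant product states.
With 12 states:
          p    q  
>  S0     S1   S2 
   S1     S3   S4 
   S2     S4   S5 
   S3     S6   S6 
   S4     S6   S7 
   S5     S7   S8 
   S6     S9   S9 
   S7     S9  S10 
   S8    S10   S8 
   S9    S11  S11 
   S10   S11  S10 
 * S11   S11  S11 
(> = start, * = accepting)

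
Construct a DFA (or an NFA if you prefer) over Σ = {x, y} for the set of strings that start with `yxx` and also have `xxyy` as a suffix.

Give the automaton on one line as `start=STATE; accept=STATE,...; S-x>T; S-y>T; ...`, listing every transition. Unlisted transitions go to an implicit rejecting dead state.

start=A; accept=L; A-x>B; A-y>C; B-x>D; B-y>E; C-x>F; C-y>E; D-x>D; D-y>G; E-x>B; E-y>E; F-x>H; F-y>E; G-x>B; G-y>I; H-x>H; H-y>J; I-x>B; I-y>E; J-x>K; J-y>L; K-x>H; K-y>M; L-x>K; L-y>M; M-x>K; M-y>M

Run two small machines in parallel and take their product. One (5 states) tracks whether the input so far still matches the prefix `yxx`; the other (5 states) tracks how much of the suffix `xxyy` has currently been matched. Each combined state is a pair, one component from each; accept when both components accept.
A 13-state machine:
       x  y 
>  A   B  C 
   B   D  E 
   C   F  E 
   D   D  G 
   E   B  E 
   F   H  E 
   G   B  I 
   H   H  J 
   I   B  E 
   J   K  L 
   K   H  M 
 * L   K  M 
   M   K  M 
(> = start, * = accepting)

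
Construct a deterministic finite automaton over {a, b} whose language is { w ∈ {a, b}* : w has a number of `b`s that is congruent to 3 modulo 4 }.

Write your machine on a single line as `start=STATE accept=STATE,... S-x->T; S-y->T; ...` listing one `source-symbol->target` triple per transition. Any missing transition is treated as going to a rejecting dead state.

Keep the running count of `b`s modulo 4: each `b` advances along the cycle q0 → q1 → q2 → q3 → q0 while other symbols loop. Accept at q3.
        a   b  
>  q0   q0  q1 
   q1   q1  q2 
   q2   q2  q3 
 * q3   q3  q0 
(> = start, * = accepting)

start=q0; accept=q3; q0-a->q0; q0-b->q1; q1-a->q1; q1-b->q2; q2-a->q2; q2-b->q3; q3-a->q3; q3-b->q0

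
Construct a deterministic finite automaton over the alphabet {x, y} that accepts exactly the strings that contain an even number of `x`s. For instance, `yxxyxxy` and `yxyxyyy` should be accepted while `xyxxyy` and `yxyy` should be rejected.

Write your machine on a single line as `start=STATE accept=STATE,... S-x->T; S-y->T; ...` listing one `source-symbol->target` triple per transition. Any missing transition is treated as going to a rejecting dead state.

Keep the running count of `x`s modulo 2: each `x` advances along the cycle q0 → q1 → q0 while other symbols loop. Accept at q0.
        x   y  
>* q0   q1  q0 
   q1   q0  q1 
(> = start, * = accepting)

start=q0; accept=q0; q0-x->q1; q0-y->q0; q1-x->q0; q1-y->q1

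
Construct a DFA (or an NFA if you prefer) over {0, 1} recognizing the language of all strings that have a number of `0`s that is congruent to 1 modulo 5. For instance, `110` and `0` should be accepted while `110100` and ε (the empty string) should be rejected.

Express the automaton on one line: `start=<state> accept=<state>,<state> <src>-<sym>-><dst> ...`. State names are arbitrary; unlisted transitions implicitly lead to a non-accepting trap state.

Keep the running count of `0`s modulo 5: each `0` advances along the cycle A → B → C → D → E → A while other symbols loop. Accept at B.
A 5-state machine:
       0  1 
>  A   B  A 
 * B   C  B 
   C   D  C 
   D   E  D 
   E   A  E 
(> = start, * = accepting)

start=A accept=B A-0->B A-1->A B-0->C B-1->B C-0->D C-1->C D-0->E D-1->D E-0->A E-1->E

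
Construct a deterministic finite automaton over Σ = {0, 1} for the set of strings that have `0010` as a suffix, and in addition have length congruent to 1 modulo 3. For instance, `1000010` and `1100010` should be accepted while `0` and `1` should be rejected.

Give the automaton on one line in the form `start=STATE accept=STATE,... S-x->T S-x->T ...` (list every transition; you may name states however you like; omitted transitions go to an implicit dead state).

start=s0 accept=s11 s0-0->s1 s0-1->s2 s1-0->s3 s1-1->s4 s2-0->s5 s2-1->s4 s3-0->s6 s3-1->s7 s4-0->s8 s4-1->s0 s5-0->s6 s5-1->s0 s6-0->s9 s6-1->s10 s7-0->s11 s7-1->s2 s8-0->s9 s8-1->s2 s9-0->s3 s9-1->s12 s10-0->s13 s10-1->s4 s11-0->s3 s11-1->s4 s12-0->s14 s12-1->s0 s13-0->s6 s13-1->s0 s14-0->s9 s14-1->s2

Handle the two conditions separately and then intersect. The first has 5 states tracking how much of the suffix `0010` has currently been matched; the second has 3 states tracking the input length modulo 3. A product state is a pair (one from each), accepting exactly when both do.
With 15 states:
          0    1  
>  s0     s1   s2 
   s1     s3   s4 
   s2     s5   s4 
   s3     s6   s7 
   s4     s8   s0 
   s5     s6   s0 
   s6     s9  s10 
   s7    s11   s2 
   s8     s9   s2 
   s9     s3  s12 
   s10   s13   s4 
 * s11    s3   s4 
   s12   s14   s0 
   s13    s6   s0 
   s14    s9   s2 
(> = start, * = accepting)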